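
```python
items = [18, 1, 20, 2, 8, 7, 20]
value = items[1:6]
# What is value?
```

items has length 7. The slice items[1:6] selects indices [1, 2, 3, 4, 5] (1->1, 2->20, 3->2, 4->8, 5->7), giving [1, 20, 2, 8, 7].

[1, 20, 2, 8, 7]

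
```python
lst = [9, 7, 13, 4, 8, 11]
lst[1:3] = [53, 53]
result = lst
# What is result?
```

lst starts as [9, 7, 13, 4, 8, 11] (length 6). The slice lst[1:3] covers indices [1, 2] with values [7, 13]. Replacing that slice with [53, 53] (same length) produces [9, 53, 53, 4, 8, 11].

[9, 53, 53, 4, 8, 11]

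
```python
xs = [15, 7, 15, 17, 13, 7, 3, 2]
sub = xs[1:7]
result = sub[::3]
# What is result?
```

xs has length 8. The slice xs[1:7] selects indices [1, 2, 3, 4, 5, 6] (1->7, 2->15, 3->17, 4->13, 5->7, 6->3), giving [7, 15, 17, 13, 7, 3]. So sub = [7, 15, 17, 13, 7, 3]. sub has length 6. The slice sub[::3] selects indices [0, 3] (0->7, 3->13), giving [7, 13].

[7, 13]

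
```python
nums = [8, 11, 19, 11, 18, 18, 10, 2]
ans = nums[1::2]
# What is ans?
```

nums has length 8. The slice nums[1::2] selects indices [1, 3, 5, 7] (1->11, 3->11, 5->18, 7->2), giving [11, 11, 18, 2].

[11, 11, 18, 2]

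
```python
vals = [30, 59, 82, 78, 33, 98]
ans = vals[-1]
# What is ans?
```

vals has length 6. Negative index -1 maps to positive index 6 + (-1) = 5. vals[5] = 98.

98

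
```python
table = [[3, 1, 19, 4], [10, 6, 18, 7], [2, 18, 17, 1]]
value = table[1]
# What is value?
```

table has 3 rows. Row 1 is [10, 6, 18, 7].

[10, 6, 18, 7]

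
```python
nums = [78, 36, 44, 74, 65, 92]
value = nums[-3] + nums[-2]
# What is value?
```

nums has length 6. Negative index -3 maps to positive index 6 + (-3) = 3. nums[3] = 74.
nums has length 6. Negative index -2 maps to positive index 6 + (-2) = 4. nums[4] = 65.
Sum: 74 + 65 = 139.

139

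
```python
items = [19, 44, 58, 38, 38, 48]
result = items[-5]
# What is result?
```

items has length 6. Negative index -5 maps to positive index 6 + (-5) = 1. items[1] = 44.

44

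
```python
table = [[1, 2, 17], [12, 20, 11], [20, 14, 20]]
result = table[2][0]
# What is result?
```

table[2] = [20, 14, 20]. Taking column 0 of that row yields 20.

20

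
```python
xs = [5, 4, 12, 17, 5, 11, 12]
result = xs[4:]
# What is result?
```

xs has length 7. The slice xs[4:] selects indices [4, 5, 6] (4->5, 5->11, 6->12), giving [5, 11, 12].

[5, 11, 12]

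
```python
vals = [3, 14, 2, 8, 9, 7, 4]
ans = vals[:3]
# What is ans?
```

vals has length 7. The slice vals[:3] selects indices [0, 1, 2] (0->3, 1->14, 2->2), giving [3, 14, 2].

[3, 14, 2]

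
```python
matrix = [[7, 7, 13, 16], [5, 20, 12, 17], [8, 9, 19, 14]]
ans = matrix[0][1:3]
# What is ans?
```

matrix[0] = [7, 7, 13, 16]. matrix[0] has length 4. The slice matrix[0][1:3] selects indices [1, 2] (1->7, 2->13), giving [7, 13].

[7, 13]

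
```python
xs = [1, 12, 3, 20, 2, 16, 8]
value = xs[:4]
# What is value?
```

xs has length 7. The slice xs[:4] selects indices [0, 1, 2, 3] (0->1, 1->12, 2->3, 3->20), giving [1, 12, 3, 20].

[1, 12, 3, 20]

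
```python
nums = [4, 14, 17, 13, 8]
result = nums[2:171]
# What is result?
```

nums has length 5. The slice nums[2:171] selects indices [2, 3, 4] (2->17, 3->13, 4->8), giving [17, 13, 8].

[17, 13, 8]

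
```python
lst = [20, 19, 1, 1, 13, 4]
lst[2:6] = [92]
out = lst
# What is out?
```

lst starts as [20, 19, 1, 1, 13, 4] (length 6). The slice lst[2:6] covers indices [2, 3, 4, 5] with values [1, 1, 13, 4]. Replacing that slice with [92] (different length) produces [20, 19, 92].

[20, 19, 92]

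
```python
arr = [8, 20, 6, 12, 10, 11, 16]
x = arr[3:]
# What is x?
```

arr has length 7. The slice arr[3:] selects indices [3, 4, 5, 6] (3->12, 4->10, 5->11, 6->16), giving [12, 10, 11, 16].

[12, 10, 11, 16]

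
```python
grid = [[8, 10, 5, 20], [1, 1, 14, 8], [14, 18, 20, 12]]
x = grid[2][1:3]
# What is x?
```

grid[2] = [14, 18, 20, 12]. grid[2] has length 4. The slice grid[2][1:3] selects indices [1, 2] (1->18, 2->20), giving [18, 20].

[18, 20]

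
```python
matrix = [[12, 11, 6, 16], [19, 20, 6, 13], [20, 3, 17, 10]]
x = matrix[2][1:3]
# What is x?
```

matrix[2] = [20, 3, 17, 10]. matrix[2] has length 4. The slice matrix[2][1:3] selects indices [1, 2] (1->3, 2->17), giving [3, 17].

[3, 17]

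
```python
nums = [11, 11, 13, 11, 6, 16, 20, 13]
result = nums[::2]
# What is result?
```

nums has length 8. The slice nums[::2] selects indices [0, 2, 4, 6] (0->11, 2->13, 4->6, 6->20), giving [11, 13, 6, 20].

[11, 13, 6, 20]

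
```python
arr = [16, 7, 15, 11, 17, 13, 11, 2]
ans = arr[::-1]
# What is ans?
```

arr has length 8. The slice arr[::-1] selects indices [7, 6, 5, 4, 3, 2, 1, 0] (7->2, 6->11, 5->13, 4->17, 3->11, 2->15, 1->7, 0->16), giving [2, 11, 13, 17, 11, 15, 7, 16].

[2, 11, 13, 17, 11, 15, 7, 16]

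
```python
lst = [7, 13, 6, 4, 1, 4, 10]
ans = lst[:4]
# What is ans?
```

lst has length 7. The slice lst[:4] selects indices [0, 1, 2, 3] (0->7, 1->13, 2->6, 3->4), giving [7, 13, 6, 4].

[7, 13, 6, 4]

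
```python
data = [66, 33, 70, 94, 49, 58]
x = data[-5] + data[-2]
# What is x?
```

data has length 6. Negative index -5 maps to positive index 6 + (-5) = 1. data[1] = 33.
data has length 6. Negative index -2 maps to positive index 6 + (-2) = 4. data[4] = 49.
Sum: 33 + 49 = 82.

82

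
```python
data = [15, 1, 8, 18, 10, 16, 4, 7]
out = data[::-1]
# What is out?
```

data has length 8. The slice data[::-1] selects indices [7, 6, 5, 4, 3, 2, 1, 0] (7->7, 6->4, 5->16, 4->10, 3->18, 2->8, 1->1, 0->15), giving [7, 4, 16, 10, 18, 8, 1, 15].

[7, 4, 16, 10, 18, 8, 1, 15]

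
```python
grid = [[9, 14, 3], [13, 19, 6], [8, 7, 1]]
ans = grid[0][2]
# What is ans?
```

grid[0] = [9, 14, 3]. Taking column 2 of that row yields 3.

3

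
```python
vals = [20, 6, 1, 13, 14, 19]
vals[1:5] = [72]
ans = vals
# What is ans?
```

vals starts as [20, 6, 1, 13, 14, 19] (length 6). The slice vals[1:5] covers indices [1, 2, 3, 4] with values [6, 1, 13, 14]. Replacing that slice with [72] (different length) produces [20, 72, 19].

[20, 72, 19]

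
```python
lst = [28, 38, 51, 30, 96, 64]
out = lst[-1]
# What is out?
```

lst has length 6. Negative index -1 maps to positive index 6 + (-1) = 5. lst[5] = 64.

64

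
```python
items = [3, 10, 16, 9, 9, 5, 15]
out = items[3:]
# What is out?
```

items has length 7. The slice items[3:] selects indices [3, 4, 5, 6] (3->9, 4->9, 5->5, 6->15), giving [9, 9, 5, 15].

[9, 9, 5, 15]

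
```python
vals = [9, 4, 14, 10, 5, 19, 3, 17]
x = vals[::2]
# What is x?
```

vals has length 8. The slice vals[::2] selects indices [0, 2, 4, 6] (0->9, 2->14, 4->5, 6->3), giving [9, 14, 5, 3].

[9, 14, 5, 3]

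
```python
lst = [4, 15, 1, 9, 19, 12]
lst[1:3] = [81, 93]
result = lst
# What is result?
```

lst starts as [4, 15, 1, 9, 19, 12] (length 6). The slice lst[1:3] covers indices [1, 2] with values [15, 1]. Replacing that slice with [81, 93] (same length) produces [4, 81, 93, 9, 19, 12].

[4, 81, 93, 9, 19, 12]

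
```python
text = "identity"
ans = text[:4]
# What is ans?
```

text has length 8. The slice text[:4] selects indices [0, 1, 2, 3] (0->'i', 1->'d', 2->'e', 3->'n'), giving 'iden'.

'iden'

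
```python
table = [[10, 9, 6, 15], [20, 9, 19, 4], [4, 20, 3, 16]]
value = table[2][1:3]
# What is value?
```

table[2] = [4, 20, 3, 16]. table[2] has length 4. The slice table[2][1:3] selects indices [1, 2] (1->20, 2->3), giving [20, 3].

[20, 3]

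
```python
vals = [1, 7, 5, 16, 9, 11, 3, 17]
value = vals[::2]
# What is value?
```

vals has length 8. The slice vals[::2] selects indices [0, 2, 4, 6] (0->1, 2->5, 4->9, 6->3), giving [1, 5, 9, 3].

[1, 5, 9, 3]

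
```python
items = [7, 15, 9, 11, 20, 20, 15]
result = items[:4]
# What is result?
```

items has length 7. The slice items[:4] selects indices [0, 1, 2, 3] (0->7, 1->15, 2->9, 3->11), giving [7, 15, 9, 11].

[7, 15, 9, 11]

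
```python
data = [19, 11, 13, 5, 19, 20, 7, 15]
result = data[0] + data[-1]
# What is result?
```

data has length 8. data[0] = 19.
data has length 8. Negative index -1 maps to positive index 8 + (-1) = 7. data[7] = 15.
Sum: 19 + 15 = 34.

34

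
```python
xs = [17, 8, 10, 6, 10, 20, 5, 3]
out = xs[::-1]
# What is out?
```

xs has length 8. The slice xs[::-1] selects indices [7, 6, 5, 4, 3, 2, 1, 0] (7->3, 6->5, 5->20, 4->10, 3->6, 2->10, 1->8, 0->17), giving [3, 5, 20, 10, 6, 10, 8, 17].

[3, 5, 20, 10, 6, 10, 8, 17]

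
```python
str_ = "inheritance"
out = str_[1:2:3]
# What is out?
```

str_ has length 11. The slice str_[1:2:3] selects indices [1] (1->'n'), giving 'n'.

'n'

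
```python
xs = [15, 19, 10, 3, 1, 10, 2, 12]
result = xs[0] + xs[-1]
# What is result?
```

xs has length 8. xs[0] = 15.
xs has length 8. Negative index -1 maps to positive index 8 + (-1) = 7. xs[7] = 12.
Sum: 15 + 12 = 27.

27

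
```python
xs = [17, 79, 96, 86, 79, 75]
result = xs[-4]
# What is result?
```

xs has length 6. Negative index -4 maps to positive index 6 + (-4) = 2. xs[2] = 96.

96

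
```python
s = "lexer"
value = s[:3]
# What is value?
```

s has length 5. The slice s[:3] selects indices [0, 1, 2] (0->'l', 1->'e', 2->'x'), giving 'lex'.

'lex'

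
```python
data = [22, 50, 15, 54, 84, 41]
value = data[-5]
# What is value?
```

data has length 6. Negative index -5 maps to positive index 6 + (-5) = 1. data[1] = 50.

50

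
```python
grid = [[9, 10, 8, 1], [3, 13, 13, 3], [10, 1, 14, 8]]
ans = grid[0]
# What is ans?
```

grid has 3 rows. Row 0 is [9, 10, 8, 1].

[9, 10, 8, 1]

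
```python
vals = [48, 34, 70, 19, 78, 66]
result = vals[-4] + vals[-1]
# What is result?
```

vals has length 6. Negative index -4 maps to positive index 6 + (-4) = 2. vals[2] = 70.
vals has length 6. Negative index -1 maps to positive index 6 + (-1) = 5. vals[5] = 66.
Sum: 70 + 66 = 136.

136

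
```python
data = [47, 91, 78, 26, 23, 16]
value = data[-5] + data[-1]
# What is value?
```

data has length 6. Negative index -5 maps to positive index 6 + (-5) = 1. data[1] = 91.
data has length 6. Negative index -1 maps to positive index 6 + (-1) = 5. data[5] = 16.
Sum: 91 + 16 = 107.

107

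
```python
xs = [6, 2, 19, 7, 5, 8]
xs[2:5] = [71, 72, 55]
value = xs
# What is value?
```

xs starts as [6, 2, 19, 7, 5, 8] (length 6). The slice xs[2:5] covers indices [2, 3, 4] with values [19, 7, 5]. Replacing that slice with [71, 72, 55] (same length) produces [6, 2, 71, 72, 55, 8].

[6, 2, 71, 72, 55, 8]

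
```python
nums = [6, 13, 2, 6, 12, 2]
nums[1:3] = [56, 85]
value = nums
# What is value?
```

nums starts as [6, 13, 2, 6, 12, 2] (length 6). The slice nums[1:3] covers indices [1, 2] with values [13, 2]. Replacing that slice with [56, 85] (same length) produces [6, 56, 85, 6, 12, 2].

[6, 56, 85, 6, 12, 2]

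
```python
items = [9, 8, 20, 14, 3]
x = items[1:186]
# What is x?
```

items has length 5. The slice items[1:186] selects indices [1, 2, 3, 4] (1->8, 2->20, 3->14, 4->3), giving [8, 20, 14, 3].

[8, 20, 14, 3]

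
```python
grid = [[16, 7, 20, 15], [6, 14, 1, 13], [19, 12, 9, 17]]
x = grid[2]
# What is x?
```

grid has 3 rows. Row 2 is [19, 12, 9, 17].

[19, 12, 9, 17]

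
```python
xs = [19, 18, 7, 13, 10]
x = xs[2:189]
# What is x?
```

xs has length 5. The slice xs[2:189] selects indices [2, 3, 4] (2->7, 3->13, 4->10), giving [7, 13, 10].

[7, 13, 10]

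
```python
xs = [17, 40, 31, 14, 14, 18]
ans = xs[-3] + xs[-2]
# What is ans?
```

xs has length 6. Negative index -3 maps to positive index 6 + (-3) = 3. xs[3] = 14.
xs has length 6. Negative index -2 maps to positive index 6 + (-2) = 4. xs[4] = 14.
Sum: 14 + 14 = 28.

28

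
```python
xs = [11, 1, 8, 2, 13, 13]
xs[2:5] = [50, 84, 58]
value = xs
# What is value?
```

xs starts as [11, 1, 8, 2, 13, 13] (length 6). The slice xs[2:5] covers indices [2, 3, 4] with values [8, 2, 13]. Replacing that slice with [50, 84, 58] (same length) produces [11, 1, 50, 84, 58, 13].

[11, 1, 50, 84, 58, 13]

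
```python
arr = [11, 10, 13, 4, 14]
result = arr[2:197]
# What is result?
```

arr has length 5. The slice arr[2:197] selects indices [2, 3, 4] (2->13, 3->4, 4->14), giving [13, 4, 14].

[13, 4, 14]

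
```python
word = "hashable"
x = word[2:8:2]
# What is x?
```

word has length 8. The slice word[2:8:2] selects indices [2, 4, 6] (2->'s', 4->'a', 6->'l'), giving 'sal'.

'sal'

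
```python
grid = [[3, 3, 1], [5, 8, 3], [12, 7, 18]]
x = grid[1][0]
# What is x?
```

grid[1] = [5, 8, 3]. Taking column 0 of that row yields 5.

5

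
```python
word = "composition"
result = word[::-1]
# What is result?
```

word has length 11. The slice word[::-1] selects indices [10, 9, 8, 7, 6, 5, 4, 3, 2, 1, 0] (10->'n', 9->'o', 8->'i', 7->'t', 6->'i', 5->'s', 4->'o', 3->'p', 2->'m', 1->'o', 0->'c'), giving 'noitisopmoc'.

'noitisopmoc'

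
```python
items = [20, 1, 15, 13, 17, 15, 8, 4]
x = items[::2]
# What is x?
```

items has length 8. The slice items[::2] selects indices [0, 2, 4, 6] (0->20, 2->15, 4->17, 6->8), giving [20, 15, 17, 8].

[20, 15, 17, 8]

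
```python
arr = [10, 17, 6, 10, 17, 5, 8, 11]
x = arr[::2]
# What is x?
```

arr has length 8. The slice arr[::2] selects indices [0, 2, 4, 6] (0->10, 2->6, 4->17, 6->8), giving [10, 6, 17, 8].

[10, 6, 17, 8]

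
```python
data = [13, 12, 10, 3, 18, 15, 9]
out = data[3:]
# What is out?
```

data has length 7. The slice data[3:] selects indices [3, 4, 5, 6] (3->3, 4->18, 5->15, 6->9), giving [3, 18, 15, 9].

[3, 18, 15, 9]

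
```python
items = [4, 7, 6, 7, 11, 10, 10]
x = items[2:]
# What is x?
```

items has length 7. The slice items[2:] selects indices [2, 3, 4, 5, 6] (2->6, 3->7, 4->11, 5->10, 6->10), giving [6, 7, 11, 10, 10].

[6, 7, 11, 10, 10]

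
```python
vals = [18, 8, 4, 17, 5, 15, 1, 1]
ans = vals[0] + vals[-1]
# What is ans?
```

vals has length 8. vals[0] = 18.
vals has length 8. Negative index -1 maps to positive index 8 + (-1) = 7. vals[7] = 1.
Sum: 18 + 1 = 19.

19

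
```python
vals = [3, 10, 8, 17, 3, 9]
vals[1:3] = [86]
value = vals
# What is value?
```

vals starts as [3, 10, 8, 17, 3, 9] (length 6). The slice vals[1:3] covers indices [1, 2] with values [10, 8]. Replacing that slice with [86] (different length) produces [3, 86, 17, 3, 9].

[3, 86, 17, 3, 9]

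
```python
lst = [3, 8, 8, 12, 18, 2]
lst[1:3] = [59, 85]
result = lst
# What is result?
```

lst starts as [3, 8, 8, 12, 18, 2] (length 6). The slice lst[1:3] covers indices [1, 2] with values [8, 8]. Replacing that slice with [59, 85] (same length) produces [3, 59, 85, 12, 18, 2].

[3, 59, 85, 12, 18, 2]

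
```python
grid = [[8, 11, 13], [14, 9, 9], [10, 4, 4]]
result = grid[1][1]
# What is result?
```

grid[1] = [14, 9, 9]. Taking column 1 of that row yields 9.

9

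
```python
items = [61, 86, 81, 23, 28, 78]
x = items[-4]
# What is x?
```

items has length 6. Negative index -4 maps to positive index 6 + (-4) = 2. items[2] = 81.

81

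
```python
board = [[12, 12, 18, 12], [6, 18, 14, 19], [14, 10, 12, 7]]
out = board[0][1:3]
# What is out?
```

board[0] = [12, 12, 18, 12]. board[0] has length 4. The slice board[0][1:3] selects indices [1, 2] (1->12, 2->18), giving [12, 18].

[12, 18]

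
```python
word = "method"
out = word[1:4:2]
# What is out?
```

word has length 6. The slice word[1:4:2] selects indices [1, 3] (1->'e', 3->'h'), giving 'eh'.

'eh'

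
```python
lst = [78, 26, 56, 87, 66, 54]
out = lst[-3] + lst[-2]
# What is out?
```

lst has length 6. Negative index -3 maps to positive index 6 + (-3) = 3. lst[3] = 87.
lst has length 6. Negative index -2 maps to positive index 6 + (-2) = 4. lst[4] = 66.
Sum: 87 + 66 = 153.

153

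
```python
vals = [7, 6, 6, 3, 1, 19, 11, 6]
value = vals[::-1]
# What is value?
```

vals has length 8. The slice vals[::-1] selects indices [7, 6, 5, 4, 3, 2, 1, 0] (7->6, 6->11, 5->19, 4->1, 3->3, 2->6, 1->6, 0->7), giving [6, 11, 19, 1, 3, 6, 6, 7].

[6, 11, 19, 1, 3, 6, 6, 7]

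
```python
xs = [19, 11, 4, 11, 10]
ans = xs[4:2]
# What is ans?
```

xs has length 5. The slice xs[4:2] resolves to an empty index range, so the result is [].

[]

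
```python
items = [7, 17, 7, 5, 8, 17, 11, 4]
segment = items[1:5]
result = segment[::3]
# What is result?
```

items has length 8. The slice items[1:5] selects indices [1, 2, 3, 4] (1->17, 2->7, 3->5, 4->8), giving [17, 7, 5, 8]. So segment = [17, 7, 5, 8]. segment has length 4. The slice segment[::3] selects indices [0, 3] (0->17, 3->8), giving [17, 8].

[17, 8]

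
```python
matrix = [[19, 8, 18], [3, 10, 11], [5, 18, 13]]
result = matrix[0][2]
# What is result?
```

matrix[0] = [19, 8, 18]. Taking column 2 of that row yields 18.

18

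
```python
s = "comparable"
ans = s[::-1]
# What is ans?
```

s has length 10. The slice s[::-1] selects indices [9, 8, 7, 6, 5, 4, 3, 2, 1, 0] (9->'e', 8->'l', 7->'b', 6->'a', 5->'r', 4->'a', 3->'p', 2->'m', 1->'o', 0->'c'), giving 'elbarapmoc'.

'elbarapmoc'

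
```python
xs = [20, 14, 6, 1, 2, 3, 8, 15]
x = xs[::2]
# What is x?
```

xs has length 8. The slice xs[::2] selects indices [0, 2, 4, 6] (0->20, 2->6, 4->2, 6->8), giving [20, 6, 2, 8].

[20, 6, 2, 8]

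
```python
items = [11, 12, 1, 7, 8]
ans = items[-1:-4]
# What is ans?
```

items has length 5. The slice items[-1:-4] resolves to an empty index range, so the result is [].

[]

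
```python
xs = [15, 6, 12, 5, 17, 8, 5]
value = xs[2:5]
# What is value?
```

xs has length 7. The slice xs[2:5] selects indices [2, 3, 4] (2->12, 3->5, 4->17), giving [12, 5, 17].

[12, 5, 17]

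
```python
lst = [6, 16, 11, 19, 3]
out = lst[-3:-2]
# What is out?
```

lst has length 5. The slice lst[-3:-2] selects indices [2] (2->11), giving [11].

[11]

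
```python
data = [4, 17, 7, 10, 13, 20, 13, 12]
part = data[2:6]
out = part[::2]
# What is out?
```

data has length 8. The slice data[2:6] selects indices [2, 3, 4, 5] (2->7, 3->10, 4->13, 5->20), giving [7, 10, 13, 20]. So part = [7, 10, 13, 20]. part has length 4. The slice part[::2] selects indices [0, 2] (0->7, 2->13), giving [7, 13].

[7, 13]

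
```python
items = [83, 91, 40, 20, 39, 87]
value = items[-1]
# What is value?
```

items has length 6. Negative index -1 maps to positive index 6 + (-1) = 5. items[5] = 87.

87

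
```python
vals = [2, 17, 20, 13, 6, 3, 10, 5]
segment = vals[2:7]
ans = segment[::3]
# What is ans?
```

vals has length 8. The slice vals[2:7] selects indices [2, 3, 4, 5, 6] (2->20, 3->13, 4->6, 5->3, 6->10), giving [20, 13, 6, 3, 10]. So segment = [20, 13, 6, 3, 10]. segment has length 5. The slice segment[::3] selects indices [0, 3] (0->20, 3->3), giving [20, 3].

[20, 3]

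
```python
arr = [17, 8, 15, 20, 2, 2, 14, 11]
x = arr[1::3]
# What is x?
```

arr has length 8. The slice arr[1::3] selects indices [1, 4, 7] (1->8, 4->2, 7->11), giving [8, 2, 11].

[8, 2, 11]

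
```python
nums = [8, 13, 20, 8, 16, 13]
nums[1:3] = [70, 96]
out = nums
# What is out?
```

nums starts as [8, 13, 20, 8, 16, 13] (length 6). The slice nums[1:3] covers indices [1, 2] with values [13, 20]. Replacing that slice with [70, 96] (same length) produces [8, 70, 96, 8, 16, 13].

[8, 70, 96, 8, 16, 13]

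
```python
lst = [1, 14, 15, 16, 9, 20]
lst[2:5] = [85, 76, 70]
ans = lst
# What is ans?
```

lst starts as [1, 14, 15, 16, 9, 20] (length 6). The slice lst[2:5] covers indices [2, 3, 4] with values [15, 16, 9]. Replacing that slice with [85, 76, 70] (same length) produces [1, 14, 85, 76, 70, 20].

[1, 14, 85, 76, 70, 20]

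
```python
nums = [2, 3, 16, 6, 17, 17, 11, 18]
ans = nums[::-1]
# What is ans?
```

nums has length 8. The slice nums[::-1] selects indices [7, 6, 5, 4, 3, 2, 1, 0] (7->18, 6->11, 5->17, 4->17, 3->6, 2->16, 1->3, 0->2), giving [18, 11, 17, 17, 6, 16, 3, 2].

[18, 11, 17, 17, 6, 16, 3, 2]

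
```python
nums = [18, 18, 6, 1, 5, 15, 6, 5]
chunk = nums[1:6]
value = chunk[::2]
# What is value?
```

nums has length 8. The slice nums[1:6] selects indices [1, 2, 3, 4, 5] (1->18, 2->6, 3->1, 4->5, 5->15), giving [18, 6, 1, 5, 15]. So chunk = [18, 6, 1, 5, 15]. chunk has length 5. The slice chunk[::2] selects indices [0, 2, 4] (0->18, 2->1, 4->15), giving [18, 1, 15].

[18, 1, 15]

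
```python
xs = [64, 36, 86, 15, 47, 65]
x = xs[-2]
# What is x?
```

xs has length 6. Negative index -2 maps to positive index 6 + (-2) = 4. xs[4] = 47.

47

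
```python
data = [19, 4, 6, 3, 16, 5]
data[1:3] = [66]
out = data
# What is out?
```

data starts as [19, 4, 6, 3, 16, 5] (length 6). The slice data[1:3] covers indices [1, 2] with values [4, 6]. Replacing that slice with [66] (different length) produces [19, 66, 3, 16, 5].

[19, 66, 3, 16, 5]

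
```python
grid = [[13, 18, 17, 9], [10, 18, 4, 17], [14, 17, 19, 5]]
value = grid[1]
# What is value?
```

grid has 3 rows. Row 1 is [10, 18, 4, 17].

[10, 18, 4, 17]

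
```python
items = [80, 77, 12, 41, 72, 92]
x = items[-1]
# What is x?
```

items has length 6. Negative index -1 maps to positive index 6 + (-1) = 5. items[5] = 92.

92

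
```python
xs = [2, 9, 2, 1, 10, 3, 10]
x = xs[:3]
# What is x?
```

xs has length 7. The slice xs[:3] selects indices [0, 1, 2] (0->2, 1->9, 2->2), giving [2, 9, 2].

[2, 9, 2]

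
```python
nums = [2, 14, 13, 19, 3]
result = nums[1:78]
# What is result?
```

nums has length 5. The slice nums[1:78] selects indices [1, 2, 3, 4] (1->14, 2->13, 3->19, 4->3), giving [14, 13, 19, 3].

[14, 13, 19, 3]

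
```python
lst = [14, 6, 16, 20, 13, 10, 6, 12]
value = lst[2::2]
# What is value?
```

lst has length 8. The slice lst[2::2] selects indices [2, 4, 6] (2->16, 4->13, 6->6), giving [16, 13, 6].

[16, 13, 6]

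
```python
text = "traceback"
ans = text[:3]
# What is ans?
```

text has length 9. The slice text[:3] selects indices [0, 1, 2] (0->'t', 1->'r', 2->'a'), giving 'tra'.

'tra'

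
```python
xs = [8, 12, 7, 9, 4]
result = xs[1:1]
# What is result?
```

xs has length 5. The slice xs[1:1] resolves to an empty index range, so the result is [].

[]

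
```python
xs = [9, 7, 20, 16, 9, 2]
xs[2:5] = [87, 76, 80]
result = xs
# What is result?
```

xs starts as [9, 7, 20, 16, 9, 2] (length 6). The slice xs[2:5] covers indices [2, 3, 4] with values [20, 16, 9]. Replacing that slice with [87, 76, 80] (same length) produces [9, 7, 87, 76, 80, 2].

[9, 7, 87, 76, 80, 2]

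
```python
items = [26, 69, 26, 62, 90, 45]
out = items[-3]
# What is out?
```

items has length 6. Negative index -3 maps to positive index 6 + (-3) = 3. items[3] = 62.

62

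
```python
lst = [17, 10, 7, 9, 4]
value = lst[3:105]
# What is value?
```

lst has length 5. The slice lst[3:105] selects indices [3, 4] (3->9, 4->4), giving [9, 4].

[9, 4]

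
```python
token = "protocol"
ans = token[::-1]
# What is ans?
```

token has length 8. The slice token[::-1] selects indices [7, 6, 5, 4, 3, 2, 1, 0] (7->'l', 6->'o', 5->'c', 4->'o', 3->'t', 2->'o', 1->'r', 0->'p'), giving 'locotorp'.

'locotorp'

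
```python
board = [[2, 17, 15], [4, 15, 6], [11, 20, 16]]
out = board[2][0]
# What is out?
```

board[2] = [11, 20, 16]. Taking column 0 of that row yields 11.

11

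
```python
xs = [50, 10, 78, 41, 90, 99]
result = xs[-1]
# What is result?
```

xs has length 6. Negative index -1 maps to positive index 6 + (-1) = 5. xs[5] = 99.

99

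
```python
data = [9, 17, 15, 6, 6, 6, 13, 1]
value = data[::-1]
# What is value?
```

data has length 8. The slice data[::-1] selects indices [7, 6, 5, 4, 3, 2, 1, 0] (7->1, 6->13, 5->6, 4->6, 3->6, 2->15, 1->17, 0->9), giving [1, 13, 6, 6, 6, 15, 17, 9].

[1, 13, 6, 6, 6, 15, 17, 9]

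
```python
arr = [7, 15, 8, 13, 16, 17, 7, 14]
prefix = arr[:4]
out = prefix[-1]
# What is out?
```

arr has length 8. The slice arr[:4] selects indices [0, 1, 2, 3] (0->7, 1->15, 2->8, 3->13), giving [7, 15, 8, 13]. So prefix = [7, 15, 8, 13]. Then prefix[-1] = 13.

13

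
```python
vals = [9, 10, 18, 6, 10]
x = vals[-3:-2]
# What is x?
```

vals has length 5. The slice vals[-3:-2] selects indices [2] (2->18), giving [18].

[18]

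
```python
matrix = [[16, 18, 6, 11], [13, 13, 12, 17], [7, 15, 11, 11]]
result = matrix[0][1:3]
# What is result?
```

matrix[0] = [16, 18, 6, 11]. matrix[0] has length 4. The slice matrix[0][1:3] selects indices [1, 2] (1->18, 2->6), giving [18, 6].

[18, 6]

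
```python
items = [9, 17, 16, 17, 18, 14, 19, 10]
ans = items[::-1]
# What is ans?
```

items has length 8. The slice items[::-1] selects indices [7, 6, 5, 4, 3, 2, 1, 0] (7->10, 6->19, 5->14, 4->18, 3->17, 2->16, 1->17, 0->9), giving [10, 19, 14, 18, 17, 16, 17, 9].

[10, 19, 14, 18, 17, 16, 17, 9]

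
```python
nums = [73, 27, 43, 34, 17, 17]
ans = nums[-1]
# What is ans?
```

nums has length 6. Negative index -1 maps to positive index 6 + (-1) = 5. nums[5] = 17.

17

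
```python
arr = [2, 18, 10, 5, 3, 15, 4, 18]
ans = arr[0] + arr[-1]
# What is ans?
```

arr has length 8. arr[0] = 2.
arr has length 8. Negative index -1 maps to positive index 8 + (-1) = 7. arr[7] = 18.
Sum: 2 + 18 = 20.

20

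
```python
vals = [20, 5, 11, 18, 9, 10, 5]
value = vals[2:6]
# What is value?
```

vals has length 7. The slice vals[2:6] selects indices [2, 3, 4, 5] (2->11, 3->18, 4->9, 5->10), giving [11, 18, 9, 10].

[11, 18, 9, 10]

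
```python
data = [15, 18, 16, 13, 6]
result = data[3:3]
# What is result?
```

data has length 5. The slice data[3:3] resolves to an empty index range, so the result is [].

[]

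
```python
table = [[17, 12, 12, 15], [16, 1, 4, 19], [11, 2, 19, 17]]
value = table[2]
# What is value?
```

table has 3 rows. Row 2 is [11, 2, 19, 17].

[11, 2, 19, 17]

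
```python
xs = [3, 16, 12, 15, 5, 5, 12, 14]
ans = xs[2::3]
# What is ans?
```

xs has length 8. The slice xs[2::3] selects indices [2, 5] (2->12, 5->5), giving [12, 5].

[12, 5]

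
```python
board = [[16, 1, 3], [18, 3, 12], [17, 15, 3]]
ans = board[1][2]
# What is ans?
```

board[1] = [18, 3, 12]. Taking column 2 of that row yields 12.

12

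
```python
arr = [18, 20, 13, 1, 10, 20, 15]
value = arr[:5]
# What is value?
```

arr has length 7. The slice arr[:5] selects indices [0, 1, 2, 3, 4] (0->18, 1->20, 2->13, 3->1, 4->10), giving [18, 20, 13, 1, 10].

[18, 20, 13, 1, 10]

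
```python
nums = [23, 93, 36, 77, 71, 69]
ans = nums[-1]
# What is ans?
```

nums has length 6. Negative index -1 maps to positive index 6 + (-1) = 5. nums[5] = 69.

69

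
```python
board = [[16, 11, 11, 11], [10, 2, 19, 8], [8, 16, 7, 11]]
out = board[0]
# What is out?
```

board has 3 rows. Row 0 is [16, 11, 11, 11].

[16, 11, 11, 11]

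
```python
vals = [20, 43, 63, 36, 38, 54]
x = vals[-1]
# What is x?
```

vals has length 6. Negative index -1 maps to positive index 6 + (-1) = 5. vals[5] = 54.

54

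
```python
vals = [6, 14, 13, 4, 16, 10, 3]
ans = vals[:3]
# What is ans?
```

vals has length 7. The slice vals[:3] selects indices [0, 1, 2] (0->6, 1->14, 2->13), giving [6, 14, 13].

[6, 14, 13]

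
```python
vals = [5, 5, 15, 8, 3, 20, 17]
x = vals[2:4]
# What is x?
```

vals has length 7. The slice vals[2:4] selects indices [2, 3] (2->15, 3->8), giving [15, 8].

[15, 8]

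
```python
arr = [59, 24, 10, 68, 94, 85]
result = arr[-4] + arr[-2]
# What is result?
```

arr has length 6. Negative index -4 maps to positive index 6 + (-4) = 2. arr[2] = 10.
arr has length 6. Negative index -2 maps to positive index 6 + (-2) = 4. arr[4] = 94.
Sum: 10 + 94 = 104.

104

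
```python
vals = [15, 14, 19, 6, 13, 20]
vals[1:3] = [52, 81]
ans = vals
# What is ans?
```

vals starts as [15, 14, 19, 6, 13, 20] (length 6). The slice vals[1:3] covers indices [1, 2] with values [14, 19]. Replacing that slice with [52, 81] (same length) produces [15, 52, 81, 6, 13, 20].

[15, 52, 81, 6, 13, 20]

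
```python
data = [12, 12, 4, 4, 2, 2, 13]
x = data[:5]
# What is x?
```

data has length 7. The slice data[:5] selects indices [0, 1, 2, 3, 4] (0->12, 1->12, 2->4, 3->4, 4->2), giving [12, 12, 4, 4, 2].

[12, 12, 4, 4, 2]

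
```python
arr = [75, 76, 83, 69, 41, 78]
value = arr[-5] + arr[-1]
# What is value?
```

arr has length 6. Negative index -5 maps to positive index 6 + (-5) = 1. arr[1] = 76.
arr has length 6. Negative index -1 maps to positive index 6 + (-1) = 5. arr[5] = 78.
Sum: 76 + 78 = 154.

154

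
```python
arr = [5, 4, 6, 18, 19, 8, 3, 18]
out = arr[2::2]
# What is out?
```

arr has length 8. The slice arr[2::2] selects indices [2, 4, 6] (2->6, 4->19, 6->3), giving [6, 19, 3].

[6, 19, 3]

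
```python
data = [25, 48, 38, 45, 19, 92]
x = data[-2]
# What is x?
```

data has length 6. Negative index -2 maps to positive index 6 + (-2) = 4. data[4] = 19.

19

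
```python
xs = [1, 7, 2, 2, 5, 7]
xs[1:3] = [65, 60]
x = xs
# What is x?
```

xs starts as [1, 7, 2, 2, 5, 7] (length 6). The slice xs[1:3] covers indices [1, 2] with values [7, 2]. Replacing that slice with [65, 60] (same length) produces [1, 65, 60, 2, 5, 7].

[1, 65, 60, 2, 5, 7]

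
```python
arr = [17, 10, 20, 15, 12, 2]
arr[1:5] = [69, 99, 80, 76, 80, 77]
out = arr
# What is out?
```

arr starts as [17, 10, 20, 15, 12, 2] (length 6). The slice arr[1:5] covers indices [1, 2, 3, 4] with values [10, 20, 15, 12]. Replacing that slice with [69, 99, 80, 76, 80, 77] (different length) produces [17, 69, 99, 80, 76, 80, 77, 2].

[17, 69, 99, 80, 76, 80, 77, 2]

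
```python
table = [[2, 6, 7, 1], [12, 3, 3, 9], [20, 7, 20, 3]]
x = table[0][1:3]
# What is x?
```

table[0] = [2, 6, 7, 1]. table[0] has length 4. The slice table[0][1:3] selects indices [1, 2] (1->6, 2->7), giving [6, 7].

[6, 7]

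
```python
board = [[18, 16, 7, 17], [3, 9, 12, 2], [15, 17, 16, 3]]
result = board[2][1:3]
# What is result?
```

board[2] = [15, 17, 16, 3]. board[2] has length 4. The slice board[2][1:3] selects indices [1, 2] (1->17, 2->16), giving [17, 16].

[17, 16]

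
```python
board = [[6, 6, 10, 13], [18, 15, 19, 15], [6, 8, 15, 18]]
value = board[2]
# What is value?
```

board has 3 rows. Row 2 is [6, 8, 15, 18].

[6, 8, 15, 18]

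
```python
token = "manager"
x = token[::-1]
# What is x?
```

token has length 7. The slice token[::-1] selects indices [6, 5, 4, 3, 2, 1, 0] (6->'r', 5->'e', 4->'g', 3->'a', 2->'n', 1->'a', 0->'m'), giving 'reganam'.

'reganam'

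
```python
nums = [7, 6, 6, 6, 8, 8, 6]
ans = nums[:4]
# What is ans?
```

nums has length 7. The slice nums[:4] selects indices [0, 1, 2, 3] (0->7, 1->6, 2->6, 3->6), giving [7, 6, 6, 6].

[7, 6, 6, 6]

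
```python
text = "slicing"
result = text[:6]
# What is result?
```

text has length 7. The slice text[:6] selects indices [0, 1, 2, 3, 4, 5] (0->'s', 1->'l', 2->'i', 3->'c', 4->'i', 5->'n'), giving 'slicin'.

'slicin'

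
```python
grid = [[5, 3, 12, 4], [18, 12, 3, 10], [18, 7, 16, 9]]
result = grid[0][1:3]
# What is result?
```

grid[0] = [5, 3, 12, 4]. grid[0] has length 4. The slice grid[0][1:3] selects indices [1, 2] (1->3, 2->12), giving [3, 12].

[3, 12]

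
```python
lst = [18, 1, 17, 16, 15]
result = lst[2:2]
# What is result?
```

lst has length 5. The slice lst[2:2] resolves to an empty index range, so the result is [].

[]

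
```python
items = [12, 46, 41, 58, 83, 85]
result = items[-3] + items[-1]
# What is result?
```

items has length 6. Negative index -3 maps to positive index 6 + (-3) = 3. items[3] = 58.
items has length 6. Negative index -1 maps to positive index 6 + (-1) = 5. items[5] = 85.
Sum: 58 + 85 = 143.

143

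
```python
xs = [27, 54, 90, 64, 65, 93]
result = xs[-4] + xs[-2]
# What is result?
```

xs has length 6. Negative index -4 maps to positive index 6 + (-4) = 2. xs[2] = 90.
xs has length 6. Negative index -2 maps to positive index 6 + (-2) = 4. xs[4] = 65.
Sum: 90 + 65 = 155.

155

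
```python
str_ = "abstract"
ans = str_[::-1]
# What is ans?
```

str_ has length 8. The slice str_[::-1] selects indices [7, 6, 5, 4, 3, 2, 1, 0] (7->'t', 6->'c', 5->'a', 4->'r', 3->'t', 2->'s', 1->'b', 0->'a'), giving 'tcartsba'.

'tcartsba'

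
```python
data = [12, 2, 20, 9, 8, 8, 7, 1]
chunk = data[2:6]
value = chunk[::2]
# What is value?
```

data has length 8. The slice data[2:6] selects indices [2, 3, 4, 5] (2->20, 3->9, 4->8, 5->8), giving [20, 9, 8, 8]. So chunk = [20, 9, 8, 8]. chunk has length 4. The slice chunk[::2] selects indices [0, 2] (0->20, 2->8), giving [20, 8].

[20, 8]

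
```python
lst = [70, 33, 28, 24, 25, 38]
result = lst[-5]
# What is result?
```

lst has length 6. Negative index -5 maps to positive index 6 + (-5) = 1. lst[1] = 33.

33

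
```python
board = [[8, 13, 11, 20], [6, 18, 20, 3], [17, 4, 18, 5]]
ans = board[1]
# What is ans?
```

board has 3 rows. Row 1 is [6, 18, 20, 3].

[6, 18, 20, 3]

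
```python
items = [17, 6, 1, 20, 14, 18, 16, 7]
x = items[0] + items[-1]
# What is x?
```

items has length 8. items[0] = 17.
items has length 8. Negative index -1 maps to positive index 8 + (-1) = 7. items[7] = 7.
Sum: 17 + 7 = 24.

24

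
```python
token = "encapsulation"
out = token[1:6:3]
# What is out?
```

token has length 13. The slice token[1:6:3] selects indices [1, 4] (1->'n', 4->'p'), giving 'np'.

'np'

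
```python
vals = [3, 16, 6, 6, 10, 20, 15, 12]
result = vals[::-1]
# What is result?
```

vals has length 8. The slice vals[::-1] selects indices [7, 6, 5, 4, 3, 2, 1, 0] (7->12, 6->15, 5->20, 4->10, 3->6, 2->6, 1->16, 0->3), giving [12, 15, 20, 10, 6, 6, 16, 3].

[12, 15, 20, 10, 6, 6, 16, 3]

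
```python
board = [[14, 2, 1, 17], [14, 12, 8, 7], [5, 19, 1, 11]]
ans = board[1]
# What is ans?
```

board has 3 rows. Row 1 is [14, 12, 8, 7].

[14, 12, 8, 7]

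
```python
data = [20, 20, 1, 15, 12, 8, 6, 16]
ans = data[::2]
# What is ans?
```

data has length 8. The slice data[::2] selects indices [0, 2, 4, 6] (0->20, 2->1, 4->12, 6->6), giving [20, 1, 12, 6].

[20, 1, 12, 6]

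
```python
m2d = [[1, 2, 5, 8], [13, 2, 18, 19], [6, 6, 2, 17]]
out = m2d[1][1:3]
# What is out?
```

m2d[1] = [13, 2, 18, 19]. m2d[1] has length 4. The slice m2d[1][1:3] selects indices [1, 2] (1->2, 2->18), giving [2, 18].

[2, 18]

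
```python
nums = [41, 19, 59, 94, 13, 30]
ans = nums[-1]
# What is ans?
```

nums has length 6. Negative index -1 maps to positive index 6 + (-1) = 5. nums[5] = 30.

30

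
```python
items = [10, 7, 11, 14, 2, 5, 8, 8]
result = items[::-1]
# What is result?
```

items has length 8. The slice items[::-1] selects indices [7, 6, 5, 4, 3, 2, 1, 0] (7->8, 6->8, 5->5, 4->2, 3->14, 2->11, 1->7, 0->10), giving [8, 8, 5, 2, 14, 11, 7, 10].

[8, 8, 5, 2, 14, 11, 7, 10]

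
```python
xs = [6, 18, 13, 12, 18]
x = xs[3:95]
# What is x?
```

xs has length 5. The slice xs[3:95] selects indices [3, 4] (3->12, 4->18), giving [12, 18].

[12, 18]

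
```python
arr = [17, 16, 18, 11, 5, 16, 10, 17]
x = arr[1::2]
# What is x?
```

arr has length 8. The slice arr[1::2] selects indices [1, 3, 5, 7] (1->16, 3->11, 5->16, 7->17), giving [16, 11, 16, 17].

[16, 11, 16, 17]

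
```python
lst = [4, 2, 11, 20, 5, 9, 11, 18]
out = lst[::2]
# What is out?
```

lst has length 8. The slice lst[::2] selects indices [0, 2, 4, 6] (0->4, 2->11, 4->5, 6->11), giving [4, 11, 5, 11].

[4, 11, 5, 11]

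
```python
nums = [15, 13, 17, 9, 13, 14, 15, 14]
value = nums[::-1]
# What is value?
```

nums has length 8. The slice nums[::-1] selects indices [7, 6, 5, 4, 3, 2, 1, 0] (7->14, 6->15, 5->14, 4->13, 3->9, 2->17, 1->13, 0->15), giving [14, 15, 14, 13, 9, 17, 13, 15].

[14, 15, 14, 13, 9, 17, 13, 15]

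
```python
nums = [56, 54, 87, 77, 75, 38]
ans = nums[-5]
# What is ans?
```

nums has length 6. Negative index -5 maps to positive index 6 + (-5) = 1. nums[1] = 54.

54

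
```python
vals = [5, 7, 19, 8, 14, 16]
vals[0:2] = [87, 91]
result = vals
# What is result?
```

vals starts as [5, 7, 19, 8, 14, 16] (length 6). The slice vals[0:2] covers indices [0, 1] with values [5, 7]. Replacing that slice with [87, 91] (same length) produces [87, 91, 19, 8, 14, 16].

[87, 91, 19, 8, 14, 16]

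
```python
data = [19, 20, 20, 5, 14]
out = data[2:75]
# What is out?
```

data has length 5. The slice data[2:75] selects indices [2, 3, 4] (2->20, 3->5, 4->14), giving [20, 5, 14].

[20, 5, 14]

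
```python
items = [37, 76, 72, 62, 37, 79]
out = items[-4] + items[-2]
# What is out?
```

items has length 6. Negative index -4 maps to positive index 6 + (-4) = 2. items[2] = 72.
items has length 6. Negative index -2 maps to positive index 6 + (-2) = 4. items[4] = 37.
Sum: 72 + 37 = 109.

109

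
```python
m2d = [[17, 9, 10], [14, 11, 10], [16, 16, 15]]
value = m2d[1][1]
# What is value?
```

m2d[1] = [14, 11, 10]. Taking column 1 of that row yields 11.

11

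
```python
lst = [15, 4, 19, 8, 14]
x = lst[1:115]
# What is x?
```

lst has length 5. The slice lst[1:115] selects indices [1, 2, 3, 4] (1->4, 2->19, 3->8, 4->14), giving [4, 19, 8, 14].

[4, 19, 8, 14]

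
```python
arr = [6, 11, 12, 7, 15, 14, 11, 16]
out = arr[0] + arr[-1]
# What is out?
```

arr has length 8. arr[0] = 6.
arr has length 8. Negative index -1 maps to positive index 8 + (-1) = 7. arr[7] = 16.
Sum: 6 + 16 = 22.

22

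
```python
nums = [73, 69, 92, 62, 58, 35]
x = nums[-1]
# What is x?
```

nums has length 6. Negative index -1 maps to positive index 6 + (-1) = 5. nums[5] = 35.

35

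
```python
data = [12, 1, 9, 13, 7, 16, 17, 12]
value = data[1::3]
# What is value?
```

data has length 8. The slice data[1::3] selects indices [1, 4, 7] (1->1, 4->7, 7->12), giving [1, 7, 12].

[1, 7, 12]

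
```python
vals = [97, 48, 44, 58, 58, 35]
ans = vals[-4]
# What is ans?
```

vals has length 6. Negative index -4 maps to positive index 6 + (-4) = 2. vals[2] = 44.

44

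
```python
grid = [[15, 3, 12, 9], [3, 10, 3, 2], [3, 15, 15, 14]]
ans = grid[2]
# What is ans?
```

grid has 3 rows. Row 2 is [3, 15, 15, 14].

[3, 15, 15, 14]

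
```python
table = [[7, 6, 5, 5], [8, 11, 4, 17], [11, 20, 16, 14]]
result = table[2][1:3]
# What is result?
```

table[2] = [11, 20, 16, 14]. table[2] has length 4. The slice table[2][1:3] selects indices [1, 2] (1->20, 2->16), giving [20, 16].

[20, 16]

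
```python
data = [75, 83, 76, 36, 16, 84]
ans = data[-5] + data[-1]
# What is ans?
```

data has length 6. Negative index -5 maps to positive index 6 + (-5) = 1. data[1] = 83.
data has length 6. Negative index -1 maps to positive index 6 + (-1) = 5. data[5] = 84.
Sum: 83 + 84 = 167.

167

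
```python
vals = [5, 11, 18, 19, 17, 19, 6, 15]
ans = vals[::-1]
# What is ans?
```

vals has length 8. The slice vals[::-1] selects indices [7, 6, 5, 4, 3, 2, 1, 0] (7->15, 6->6, 5->19, 4->17, 3->19, 2->18, 1->11, 0->5), giving [15, 6, 19, 17, 19, 18, 11, 5].

[15, 6, 19, 17, 19, 18, 11, 5]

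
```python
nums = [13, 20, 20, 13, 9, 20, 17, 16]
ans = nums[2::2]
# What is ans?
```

nums has length 8. The slice nums[2::2] selects indices [2, 4, 6] (2->20, 4->9, 6->17), giving [20, 9, 17].

[20, 9, 17]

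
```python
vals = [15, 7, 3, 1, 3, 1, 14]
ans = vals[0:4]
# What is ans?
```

vals has length 7. The slice vals[0:4] selects indices [0, 1, 2, 3] (0->15, 1->7, 2->3, 3->1), giving [15, 7, 3, 1].

[15, 7, 3, 1]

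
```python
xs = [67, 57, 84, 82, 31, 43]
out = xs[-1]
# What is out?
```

xs has length 6. Negative index -1 maps to positive index 6 + (-1) = 5. xs[5] = 43.

43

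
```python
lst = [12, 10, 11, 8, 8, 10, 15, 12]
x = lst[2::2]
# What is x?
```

lst has length 8. The slice lst[2::2] selects indices [2, 4, 6] (2->11, 4->8, 6->15), giving [11, 8, 15].

[11, 8, 15]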